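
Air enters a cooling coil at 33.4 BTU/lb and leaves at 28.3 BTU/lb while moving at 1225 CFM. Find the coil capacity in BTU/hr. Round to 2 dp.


Q = 4.5 * 1225 * (33.4 - 28.3) = 28113.75 BTU/hr

28113.75 BTU/hr


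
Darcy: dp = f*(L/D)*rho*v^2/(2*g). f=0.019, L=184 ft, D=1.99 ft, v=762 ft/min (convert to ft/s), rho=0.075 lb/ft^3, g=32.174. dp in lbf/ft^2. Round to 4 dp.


v_fps = 762/60 = 12.7 ft/s
dp = 0.019*(184/1.99)*0.075*12.7^2/(2*32.174) = 0.3303 lbf/ft^2

0.3303 lbf/ft^2


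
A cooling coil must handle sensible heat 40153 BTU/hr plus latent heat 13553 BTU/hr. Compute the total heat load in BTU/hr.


Qt = 40153 + 13553 = 53706 BTU/hr

53706 BTU/hr


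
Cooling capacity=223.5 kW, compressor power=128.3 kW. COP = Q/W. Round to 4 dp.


COP = 223.5 / 128.3 = 1.7420

1.7420


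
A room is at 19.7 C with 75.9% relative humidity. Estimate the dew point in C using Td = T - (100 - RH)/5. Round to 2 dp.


Td = 19.7 - (100-75.9)/5 = 14.88 C

14.88 C


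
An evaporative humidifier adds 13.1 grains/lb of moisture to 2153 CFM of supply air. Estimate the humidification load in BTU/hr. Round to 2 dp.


Q = 0.68 * 2153 * 13.1 = 19178.92 BTU/hr

19178.92 BTU/hr


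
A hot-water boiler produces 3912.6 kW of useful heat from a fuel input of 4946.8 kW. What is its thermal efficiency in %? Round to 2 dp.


eta = (3912.6/4946.8)*100 = 79.09 %

79.09 %


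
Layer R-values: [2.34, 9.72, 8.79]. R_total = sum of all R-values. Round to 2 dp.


R_total = 2.34 + 9.72 + 8.79 = 20.85

20.85


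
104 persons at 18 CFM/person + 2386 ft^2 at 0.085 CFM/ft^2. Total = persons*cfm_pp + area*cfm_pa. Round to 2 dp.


Total = 104*18 + 2386*0.085 = 2074.81 CFM

2074.81 CFM


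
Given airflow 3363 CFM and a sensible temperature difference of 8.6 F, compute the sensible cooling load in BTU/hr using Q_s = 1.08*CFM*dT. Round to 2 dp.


Q = 1.08 * 3363 * 8.6 = 31235.54 BTU/hr

31235.54 BTU/hr


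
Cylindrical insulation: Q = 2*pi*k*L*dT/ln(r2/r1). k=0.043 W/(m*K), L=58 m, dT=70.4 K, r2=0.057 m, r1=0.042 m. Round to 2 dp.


Q = 2*pi*0.043*58*70.4/ln(0.057/0.042) = 3612.48 W

3612.48 W


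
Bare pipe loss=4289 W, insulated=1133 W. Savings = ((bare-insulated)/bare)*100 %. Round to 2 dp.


Savings = ((4289-1133)/4289)*100 = 73.58 %

73.58 %


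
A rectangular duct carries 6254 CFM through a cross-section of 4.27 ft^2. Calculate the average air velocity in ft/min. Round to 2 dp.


V = 6254 / 4.27 = 1464.64 ft/min

1464.64 ft/min


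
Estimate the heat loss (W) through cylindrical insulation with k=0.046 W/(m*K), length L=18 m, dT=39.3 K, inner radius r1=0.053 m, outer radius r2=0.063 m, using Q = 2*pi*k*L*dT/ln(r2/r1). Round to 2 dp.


Q = 2*pi*0.046*18*39.3/ln(0.063/0.053) = 1182.91 W

1182.91 W


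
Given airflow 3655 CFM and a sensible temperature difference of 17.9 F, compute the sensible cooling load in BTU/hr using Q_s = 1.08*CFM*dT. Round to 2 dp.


Q = 1.08 * 3655 * 17.9 = 70658.46 BTU/hr

70658.46 BTU/hr


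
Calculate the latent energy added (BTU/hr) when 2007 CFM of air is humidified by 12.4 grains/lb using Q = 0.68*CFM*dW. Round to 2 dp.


Q = 0.68 * 2007 * 12.4 = 16923.02 BTU/hr

16923.02 BTU/hr


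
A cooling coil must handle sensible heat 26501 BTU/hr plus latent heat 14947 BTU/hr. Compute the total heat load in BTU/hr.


Qt = 26501 + 14947 = 41448 BTU/hr

41448 BTU/hr


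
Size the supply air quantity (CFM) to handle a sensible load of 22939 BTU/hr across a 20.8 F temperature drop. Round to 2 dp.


CFM = 22939 / (1.08 * 20.8) = 1021.14

1021.14 CFM


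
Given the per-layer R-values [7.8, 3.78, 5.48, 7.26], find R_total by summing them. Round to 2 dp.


R_total = 7.8 + 3.78 + 5.48 + 7.26 = 24.32

24.32


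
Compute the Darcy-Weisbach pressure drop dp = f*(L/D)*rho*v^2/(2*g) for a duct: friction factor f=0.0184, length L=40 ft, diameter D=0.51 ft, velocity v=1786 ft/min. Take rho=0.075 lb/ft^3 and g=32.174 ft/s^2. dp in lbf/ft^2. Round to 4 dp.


v_fps = 1786/60 = 29.7667 ft/s
dp = 0.0184*(40/0.51)*0.075*29.7667^2/(2*32.174) = 1.4904 lbf/ft^2

1.4904 lbf/ft^2


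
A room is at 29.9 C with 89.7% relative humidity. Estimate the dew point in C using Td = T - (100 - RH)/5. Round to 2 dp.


Td = 29.9 - (100-89.7)/5 = 27.84 C

27.84 C


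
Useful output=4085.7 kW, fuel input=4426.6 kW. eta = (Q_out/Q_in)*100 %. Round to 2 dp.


eta = (4085.7/4426.6)*100 = 92.30 %

92.30 %


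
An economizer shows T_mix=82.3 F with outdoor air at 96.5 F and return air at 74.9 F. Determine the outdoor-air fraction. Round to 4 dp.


frac = (82.3 - 74.9) / (96.5 - 74.9) = 0.3426

0.3426


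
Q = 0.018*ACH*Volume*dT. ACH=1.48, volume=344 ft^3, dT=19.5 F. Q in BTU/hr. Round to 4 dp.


Q = 0.018 * 1.48 * 344 * 19.5 = 178.7011 BTU/hr

178.7011 BTU/hr


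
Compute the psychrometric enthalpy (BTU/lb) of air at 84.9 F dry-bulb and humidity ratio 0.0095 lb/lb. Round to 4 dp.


h = 0.24*84.9 + 0.0095*(1061+0.444*84.9) = 30.8136 BTU/lb

30.8136 BTU/lb


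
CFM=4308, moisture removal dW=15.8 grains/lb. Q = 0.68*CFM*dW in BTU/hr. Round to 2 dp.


Q = 0.68 * 4308 * 15.8 = 46285.15 BTU/hr

46285.15 BTU/hr


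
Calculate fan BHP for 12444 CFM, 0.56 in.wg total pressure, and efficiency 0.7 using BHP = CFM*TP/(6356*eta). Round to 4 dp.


BHP = 12444 * 0.56 / (6356 * 0.7) = 1.5663 hp

1.5663 hp


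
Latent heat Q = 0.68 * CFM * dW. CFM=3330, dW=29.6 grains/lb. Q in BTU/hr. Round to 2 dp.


Q = 0.68 * 3330 * 29.6 = 67026.24 BTU/hr

67026.24 BTU/hr


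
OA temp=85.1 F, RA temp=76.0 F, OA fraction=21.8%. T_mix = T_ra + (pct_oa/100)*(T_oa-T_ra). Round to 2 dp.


T_mix = 76.0 + (21.8/100)*(85.1-76.0) = 77.98 F

77.98 F


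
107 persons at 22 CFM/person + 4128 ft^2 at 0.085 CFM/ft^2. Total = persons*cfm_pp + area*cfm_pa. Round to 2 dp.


Total = 107*22 + 4128*0.085 = 2704.88 CFM

2704.88 CFM


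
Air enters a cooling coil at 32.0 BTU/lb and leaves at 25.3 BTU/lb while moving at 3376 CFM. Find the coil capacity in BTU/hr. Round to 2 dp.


Q = 4.5 * 3376 * (32.0 - 25.3) = 101786.40 BTU/hr

101786.40 BTU/hr


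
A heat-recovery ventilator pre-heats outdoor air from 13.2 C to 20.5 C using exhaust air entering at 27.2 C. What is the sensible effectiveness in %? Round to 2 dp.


eff = (20.5-13.2)/(27.2-13.2)*100 = 52.14 %

52.14 %


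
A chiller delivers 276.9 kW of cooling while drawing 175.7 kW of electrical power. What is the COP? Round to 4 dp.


COP = 276.9 / 175.7 = 1.5760

1.5760


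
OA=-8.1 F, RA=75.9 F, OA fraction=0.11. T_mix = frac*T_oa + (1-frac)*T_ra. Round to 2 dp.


T_mix = 0.11*(-8.1) + 0.89*75.9 = 66.66 F

66.66 F


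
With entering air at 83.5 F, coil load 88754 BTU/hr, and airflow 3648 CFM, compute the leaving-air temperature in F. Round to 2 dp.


dT = 88754/(1.08*3648) = 22.5273
T_leave = 83.5 - 22.5273 = 60.97 F

60.97 F


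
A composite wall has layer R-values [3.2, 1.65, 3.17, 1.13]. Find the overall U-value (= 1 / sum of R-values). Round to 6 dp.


R_total = 3.2 + 1.65 + 3.17 + 1.13 = 9.15
U = 1/9.15 = 0.109290

0.109290


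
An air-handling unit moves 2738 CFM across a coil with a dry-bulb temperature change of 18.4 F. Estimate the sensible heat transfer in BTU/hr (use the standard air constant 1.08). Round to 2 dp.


Q = 1.08 * 2738 * 18.4 = 54409.54 BTU/hr

54409.54 BTU/hr


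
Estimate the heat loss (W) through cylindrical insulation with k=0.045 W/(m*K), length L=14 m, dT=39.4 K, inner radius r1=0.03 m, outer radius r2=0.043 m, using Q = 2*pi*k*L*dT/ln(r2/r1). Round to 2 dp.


Q = 2*pi*0.045*14*39.4/ln(0.043/0.03) = 433.22 W

433.22 W


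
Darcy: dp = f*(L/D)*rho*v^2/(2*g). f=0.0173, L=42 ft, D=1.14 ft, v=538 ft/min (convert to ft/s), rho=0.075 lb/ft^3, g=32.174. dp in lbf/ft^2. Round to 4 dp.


v_fps = 538/60 = 8.9667 ft/s
dp = 0.0173*(42/1.14)*0.075*8.9667^2/(2*32.174) = 0.0597 lbf/ft^2

0.0597 lbf/ft^2


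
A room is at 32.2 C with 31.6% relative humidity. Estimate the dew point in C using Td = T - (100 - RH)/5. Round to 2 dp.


Td = 32.2 - (100-31.6)/5 = 18.52 C

18.52 C


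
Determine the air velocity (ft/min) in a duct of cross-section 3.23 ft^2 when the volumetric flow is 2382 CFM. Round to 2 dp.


V = 2382 / 3.23 = 737.46 ft/min

737.46 ft/min


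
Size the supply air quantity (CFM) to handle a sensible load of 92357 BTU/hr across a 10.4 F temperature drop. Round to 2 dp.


CFM = 92357 / (1.08 * 10.4) = 8222.67

8222.67 CFM


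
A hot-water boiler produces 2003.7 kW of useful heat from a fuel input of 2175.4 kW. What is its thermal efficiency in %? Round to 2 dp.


eta = (2003.7/2175.4)*100 = 92.11 %

92.11 %


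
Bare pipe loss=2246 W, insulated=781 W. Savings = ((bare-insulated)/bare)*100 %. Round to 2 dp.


Savings = ((2246-781)/2246)*100 = 65.23 %

65.23 %


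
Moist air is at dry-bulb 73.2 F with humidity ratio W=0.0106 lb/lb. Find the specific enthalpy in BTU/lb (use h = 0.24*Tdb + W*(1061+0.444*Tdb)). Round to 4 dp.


h = 0.24*73.2 + 0.0106*(1061+0.444*73.2) = 29.1591 BTU/lb

29.1591 BTU/lb


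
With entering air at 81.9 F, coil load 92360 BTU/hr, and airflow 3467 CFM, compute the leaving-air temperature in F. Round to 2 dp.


dT = 92360/(1.08*3467) = 24.6664
T_leave = 81.9 - 24.6664 = 57.23 F

57.23 F


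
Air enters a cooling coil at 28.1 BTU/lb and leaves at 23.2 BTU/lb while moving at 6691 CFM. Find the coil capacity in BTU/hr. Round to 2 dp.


Q = 4.5 * 6691 * (28.1 - 23.2) = 147536.55 BTU/hr

147536.55 BTU/hr


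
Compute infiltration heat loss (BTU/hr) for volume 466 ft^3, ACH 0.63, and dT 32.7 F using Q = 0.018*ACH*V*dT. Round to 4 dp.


Q = 0.018 * 0.63 * 466 * 32.7 = 172.8012 BTU/hr

172.8012 BTU/hr


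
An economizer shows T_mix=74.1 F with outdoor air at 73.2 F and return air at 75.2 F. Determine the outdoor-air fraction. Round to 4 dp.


frac = (74.1 - 75.2) / (73.2 - 75.2) = 0.5500

0.5500


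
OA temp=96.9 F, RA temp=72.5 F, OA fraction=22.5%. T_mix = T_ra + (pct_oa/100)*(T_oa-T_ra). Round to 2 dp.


T_mix = 72.5 + (22.5/100)*(96.9-72.5) = 77.99 F

77.99 F


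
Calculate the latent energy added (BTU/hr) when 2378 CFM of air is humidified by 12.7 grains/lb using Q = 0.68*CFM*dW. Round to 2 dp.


Q = 0.68 * 2378 * 12.7 = 20536.41 BTU/hr

20536.41 BTU/hr


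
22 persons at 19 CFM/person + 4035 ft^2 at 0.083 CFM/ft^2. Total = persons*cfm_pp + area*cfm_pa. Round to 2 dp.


Total = 22*19 + 4035*0.083 = 752.91 CFM

752.91 CFM


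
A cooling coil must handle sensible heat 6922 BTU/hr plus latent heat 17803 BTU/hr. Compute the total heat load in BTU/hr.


Qt = 6922 + 17803 = 24725 BTU/hr

24725 BTU/hr


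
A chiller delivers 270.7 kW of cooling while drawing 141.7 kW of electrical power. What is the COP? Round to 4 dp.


COP = 270.7 / 141.7 = 1.9104

1.9104


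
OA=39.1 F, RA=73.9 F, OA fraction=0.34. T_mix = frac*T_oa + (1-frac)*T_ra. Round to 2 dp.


T_mix = 0.34*39.1 + 0.66*73.9 = 62.07 F

62.07 F


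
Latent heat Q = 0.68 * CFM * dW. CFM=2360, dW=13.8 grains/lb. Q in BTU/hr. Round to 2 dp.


Q = 0.68 * 2360 * 13.8 = 22146.24 BTU/hr

22146.24 BTU/hr


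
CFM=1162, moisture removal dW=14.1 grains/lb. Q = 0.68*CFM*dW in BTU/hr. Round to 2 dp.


Q = 0.68 * 1162 * 14.1 = 11141.26 BTU/hr

11141.26 BTU/hr


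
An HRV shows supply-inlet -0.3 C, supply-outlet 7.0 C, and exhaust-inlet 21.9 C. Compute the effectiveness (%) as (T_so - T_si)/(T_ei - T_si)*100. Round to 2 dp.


eff = (7.0-(-0.3))/(21.9-(-0.3))*100 = 32.88 %

32.88 %


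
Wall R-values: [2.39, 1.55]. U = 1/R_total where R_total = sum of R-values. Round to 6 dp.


R_total = 2.39 + 1.55 = 3.94
U = 1/3.94 = 0.253807

0.253807


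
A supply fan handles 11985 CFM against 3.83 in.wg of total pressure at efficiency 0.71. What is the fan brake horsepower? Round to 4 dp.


BHP = 11985 * 3.83 / (6356 * 0.71) = 10.1717 hp

10.1717 hp


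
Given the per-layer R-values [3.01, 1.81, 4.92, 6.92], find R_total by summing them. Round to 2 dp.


R_total = 3.01 + 1.81 + 4.92 + 6.92 = 16.66

16.66


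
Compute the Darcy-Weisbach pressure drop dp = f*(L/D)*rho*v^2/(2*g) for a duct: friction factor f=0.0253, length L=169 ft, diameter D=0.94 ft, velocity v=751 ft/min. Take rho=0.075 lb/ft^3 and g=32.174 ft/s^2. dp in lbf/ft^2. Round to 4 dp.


v_fps = 751/60 = 12.5167 ft/s
dp = 0.0253*(169/0.94)*0.075*12.5167^2/(2*32.174) = 0.8306 lbf/ft^2

0.8306 lbf/ft^2


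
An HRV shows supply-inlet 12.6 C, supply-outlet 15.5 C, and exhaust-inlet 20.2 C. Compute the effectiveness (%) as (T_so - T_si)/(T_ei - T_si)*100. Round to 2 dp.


eff = (15.5-12.6)/(20.2-12.6)*100 = 38.16 %

38.16 %


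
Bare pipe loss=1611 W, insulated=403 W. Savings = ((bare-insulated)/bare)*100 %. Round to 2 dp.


Savings = ((1611-403)/1611)*100 = 74.98 %

74.98 %


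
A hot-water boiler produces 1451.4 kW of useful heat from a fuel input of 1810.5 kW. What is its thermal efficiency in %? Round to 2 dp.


eta = (1451.4/1810.5)*100 = 80.17 %

80.17 %


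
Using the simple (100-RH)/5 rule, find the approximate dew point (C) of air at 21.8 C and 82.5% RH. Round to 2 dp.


Td = 21.8 - (100-82.5)/5 = 18.30 C

18.30 C


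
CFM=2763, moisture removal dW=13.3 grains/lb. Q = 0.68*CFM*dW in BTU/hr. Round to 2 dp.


Q = 0.68 * 2763 * 13.3 = 24988.57 BTU/hr

24988.57 BTU/hr


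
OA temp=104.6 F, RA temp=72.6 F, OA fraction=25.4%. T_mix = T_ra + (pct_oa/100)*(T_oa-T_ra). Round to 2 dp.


T_mix = 72.6 + (25.4/100)*(104.6-72.6) = 80.73 F

80.73 F


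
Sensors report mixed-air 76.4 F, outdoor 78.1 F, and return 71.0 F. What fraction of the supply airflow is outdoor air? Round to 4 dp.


frac = (76.4 - 71.0) / (78.1 - 71.0) = 0.7606

0.7606


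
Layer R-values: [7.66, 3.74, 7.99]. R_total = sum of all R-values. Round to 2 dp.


R_total = 7.66 + 3.74 + 7.99 = 19.39

19.39


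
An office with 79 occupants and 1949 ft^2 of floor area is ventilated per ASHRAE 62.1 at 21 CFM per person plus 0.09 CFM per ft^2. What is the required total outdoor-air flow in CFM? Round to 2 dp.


Total = 79*21 + 1949*0.09 = 1834.41 CFM

1834.41 CFM


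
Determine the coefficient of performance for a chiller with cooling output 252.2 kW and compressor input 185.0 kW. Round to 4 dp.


COP = 252.2 / 185.0 = 1.3632

1.3632


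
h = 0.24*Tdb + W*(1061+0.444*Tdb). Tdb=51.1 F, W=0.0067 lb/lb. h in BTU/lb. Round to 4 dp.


h = 0.24*51.1 + 0.0067*(1061+0.444*51.1) = 19.5247 BTU/lb

19.5247 BTU/lb


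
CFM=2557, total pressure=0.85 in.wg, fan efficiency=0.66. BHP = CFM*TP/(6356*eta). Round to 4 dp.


BHP = 2557 * 0.85 / (6356 * 0.66) = 0.5181 hp

0.5181 hp


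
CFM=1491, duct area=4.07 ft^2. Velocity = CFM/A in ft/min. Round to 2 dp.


V = 1491 / 4.07 = 366.34 ft/min

366.34 ft/min


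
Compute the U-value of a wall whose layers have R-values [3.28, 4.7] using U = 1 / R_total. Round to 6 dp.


R_total = 3.28 + 4.7 = 7.98
U = 1/7.98 = 0.125313

0.125313


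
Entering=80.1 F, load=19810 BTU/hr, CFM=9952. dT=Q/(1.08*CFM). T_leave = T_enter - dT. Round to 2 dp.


dT = 19810/(1.08*9952) = 1.8431
T_leave = 80.1 - 1.8431 = 78.26 F

78.26 F


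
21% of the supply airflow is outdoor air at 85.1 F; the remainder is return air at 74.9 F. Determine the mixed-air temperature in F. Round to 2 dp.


T_mix = 0.21*85.1 + 0.79*74.9 = 77.04 F

77.04 F


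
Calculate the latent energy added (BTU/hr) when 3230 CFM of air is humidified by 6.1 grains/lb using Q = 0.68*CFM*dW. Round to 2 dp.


Q = 0.68 * 3230 * 6.1 = 13398.04 BTU/hr

13398.04 BTU/hr


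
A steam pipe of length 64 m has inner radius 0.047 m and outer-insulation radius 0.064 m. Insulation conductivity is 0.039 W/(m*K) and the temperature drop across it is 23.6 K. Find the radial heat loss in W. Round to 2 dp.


Q = 2*pi*0.039*64*23.6/ln(0.064/0.047) = 1198.81 W

1198.81 W


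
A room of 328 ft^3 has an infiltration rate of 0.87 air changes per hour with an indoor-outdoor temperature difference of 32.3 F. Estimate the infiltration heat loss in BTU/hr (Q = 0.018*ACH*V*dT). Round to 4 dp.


Q = 0.018 * 0.87 * 328 * 32.3 = 165.9083 BTU/hr

165.9083 BTU/hr


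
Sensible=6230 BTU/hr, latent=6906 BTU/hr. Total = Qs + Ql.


Qt = 6230 + 6906 = 13136 BTU/hr

13136 BTU/hr


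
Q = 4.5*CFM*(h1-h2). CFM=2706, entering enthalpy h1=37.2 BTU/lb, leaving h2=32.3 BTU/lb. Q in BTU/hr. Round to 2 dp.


Q = 4.5 * 2706 * (37.2 - 32.3) = 59667.30 BTU/hr

59667.30 BTU/hr


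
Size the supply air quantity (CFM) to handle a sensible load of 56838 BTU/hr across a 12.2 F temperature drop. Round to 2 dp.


CFM = 56838 / (1.08 * 12.2) = 4313.75

4313.75 CFM


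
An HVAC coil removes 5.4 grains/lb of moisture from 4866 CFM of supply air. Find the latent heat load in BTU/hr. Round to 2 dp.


Q = 0.68 * 4866 * 5.4 = 17867.95 BTU/hr

17867.95 BTU/hr


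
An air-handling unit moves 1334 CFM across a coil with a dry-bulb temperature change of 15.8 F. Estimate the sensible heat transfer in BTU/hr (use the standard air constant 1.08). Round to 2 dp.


Q = 1.08 * 1334 * 15.8 = 22763.38 BTU/hr

22763.38 BTU/hr


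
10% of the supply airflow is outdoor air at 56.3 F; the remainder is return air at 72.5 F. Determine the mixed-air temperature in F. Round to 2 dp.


T_mix = 0.1*56.3 + 0.9*72.5 = 70.88 F

70.88 F


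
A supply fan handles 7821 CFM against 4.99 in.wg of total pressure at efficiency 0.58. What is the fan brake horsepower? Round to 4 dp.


BHP = 7821 * 4.99 / (6356 * 0.58) = 10.5865 hp

10.5865 hp


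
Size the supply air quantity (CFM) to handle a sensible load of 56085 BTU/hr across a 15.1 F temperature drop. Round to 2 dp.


CFM = 56085 / (1.08 * 15.1) = 3439.11

3439.11 CFM


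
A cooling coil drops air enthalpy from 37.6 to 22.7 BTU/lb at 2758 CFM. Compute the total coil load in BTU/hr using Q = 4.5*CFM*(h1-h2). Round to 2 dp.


Q = 4.5 * 2758 * (37.6 - 22.7) = 184923.90 BTU/hr

184923.90 BTU/hr


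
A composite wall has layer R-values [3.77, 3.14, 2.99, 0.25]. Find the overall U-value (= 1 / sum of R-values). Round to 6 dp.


R_total = 3.77 + 3.14 + 2.99 + 0.25 = 10.15
U = 1/10.15 = 0.098522

0.098522


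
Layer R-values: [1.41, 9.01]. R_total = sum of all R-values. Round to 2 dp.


R_total = 1.41 + 9.01 = 10.42

10.42


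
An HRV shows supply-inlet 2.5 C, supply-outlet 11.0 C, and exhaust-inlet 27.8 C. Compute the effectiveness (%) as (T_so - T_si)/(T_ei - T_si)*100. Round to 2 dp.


eff = (11.0-2.5)/(27.8-2.5)*100 = 33.60 %

33.60 %


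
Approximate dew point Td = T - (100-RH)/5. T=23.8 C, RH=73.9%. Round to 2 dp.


Td = 23.8 - (100-73.9)/5 = 18.58 C

18.58 C


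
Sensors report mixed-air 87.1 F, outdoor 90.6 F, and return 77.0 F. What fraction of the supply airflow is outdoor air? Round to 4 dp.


frac = (87.1 - 77.0) / (90.6 - 77.0) = 0.7426

0.7426


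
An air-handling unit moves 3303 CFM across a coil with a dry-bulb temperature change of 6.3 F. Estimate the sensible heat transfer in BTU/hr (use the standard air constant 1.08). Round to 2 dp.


Q = 1.08 * 3303 * 6.3 = 22473.61 BTU/hr

22473.61 BTU/hr


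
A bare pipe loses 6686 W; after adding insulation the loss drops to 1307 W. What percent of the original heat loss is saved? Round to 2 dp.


Savings = ((6686-1307)/6686)*100 = 80.45 %

80.45 %


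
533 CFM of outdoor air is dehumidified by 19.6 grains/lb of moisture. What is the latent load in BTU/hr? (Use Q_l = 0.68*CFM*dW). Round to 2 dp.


Q = 0.68 * 533 * 19.6 = 7103.82 BTU/hr

7103.82 BTU/hr


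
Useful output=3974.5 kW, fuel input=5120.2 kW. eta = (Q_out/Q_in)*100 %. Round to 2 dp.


eta = (3974.5/5120.2)*100 = 77.62 %

77.62 %


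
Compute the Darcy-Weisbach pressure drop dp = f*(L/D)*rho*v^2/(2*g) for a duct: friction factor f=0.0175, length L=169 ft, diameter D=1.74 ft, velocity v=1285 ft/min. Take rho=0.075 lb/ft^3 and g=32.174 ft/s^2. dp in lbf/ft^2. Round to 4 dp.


v_fps = 1285/60 = 21.4167 ft/s
dp = 0.0175*(169/1.74)*0.075*21.4167^2/(2*32.174) = 0.9087 lbf/ft^2

0.9087 lbf/ft^2


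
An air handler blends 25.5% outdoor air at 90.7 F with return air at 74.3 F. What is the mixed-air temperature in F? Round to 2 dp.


T_mix = 74.3 + (25.5/100)*(90.7-74.3) = 78.48 F

78.48 F


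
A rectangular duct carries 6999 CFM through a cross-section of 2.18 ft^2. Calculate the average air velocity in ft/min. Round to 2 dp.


V = 6999 / 2.18 = 3210.55 ft/min

3210.55 ft/min


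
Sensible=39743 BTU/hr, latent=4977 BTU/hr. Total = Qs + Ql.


Qt = 39743 + 4977 = 44720 BTU/hr

44720 BTU/hr


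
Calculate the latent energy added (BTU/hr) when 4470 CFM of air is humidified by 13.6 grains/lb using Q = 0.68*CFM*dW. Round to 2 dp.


Q = 0.68 * 4470 * 13.6 = 41338.56 BTU/hr

41338.56 BTU/hr


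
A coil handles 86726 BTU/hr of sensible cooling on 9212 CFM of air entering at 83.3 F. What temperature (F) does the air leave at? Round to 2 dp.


dT = 86726/(1.08*9212) = 8.7171
T_leave = 83.3 - 8.7171 = 74.58 F

74.58 F


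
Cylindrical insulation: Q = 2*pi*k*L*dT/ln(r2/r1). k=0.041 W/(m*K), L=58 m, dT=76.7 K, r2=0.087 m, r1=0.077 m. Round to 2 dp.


Q = 2*pi*0.041*58*76.7/ln(0.087/0.077) = 9385.60 W

9385.60 W


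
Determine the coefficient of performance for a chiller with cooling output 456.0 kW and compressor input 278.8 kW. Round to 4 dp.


COP = 456.0 / 278.8 = 1.6356

1.6356


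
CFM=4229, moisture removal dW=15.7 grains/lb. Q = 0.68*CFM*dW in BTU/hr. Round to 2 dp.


Q = 0.68 * 4229 * 15.7 = 45148.80 BTU/hr

45148.80 BTU/hr


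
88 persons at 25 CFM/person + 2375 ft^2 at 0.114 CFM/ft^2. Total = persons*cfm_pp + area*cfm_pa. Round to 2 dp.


Total = 88*25 + 2375*0.114 = 2470.75 CFM

2470.75 CFM


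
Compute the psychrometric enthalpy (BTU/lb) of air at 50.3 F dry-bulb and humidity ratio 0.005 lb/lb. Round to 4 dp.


h = 0.24*50.3 + 0.005*(1061+0.444*50.3) = 17.4887 BTU/lb

17.4887 BTU/lb


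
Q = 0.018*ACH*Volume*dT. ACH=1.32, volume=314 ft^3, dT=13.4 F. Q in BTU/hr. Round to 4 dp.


Q = 0.018 * 1.32 * 314 * 13.4 = 99.9726 BTU/hr

99.9726 BTU/hr


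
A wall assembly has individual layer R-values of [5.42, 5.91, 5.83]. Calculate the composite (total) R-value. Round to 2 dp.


R_total = 5.42 + 5.91 + 5.83 = 17.16

17.16


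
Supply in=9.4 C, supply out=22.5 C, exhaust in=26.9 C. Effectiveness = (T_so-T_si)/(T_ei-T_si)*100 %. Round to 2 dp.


eff = (22.5-9.4)/(26.9-9.4)*100 = 74.86 %

74.86 %


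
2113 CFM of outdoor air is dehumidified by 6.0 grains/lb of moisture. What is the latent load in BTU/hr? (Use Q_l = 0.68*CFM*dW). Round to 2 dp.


Q = 0.68 * 2113 * 6.0 = 8621.04 BTU/hr

8621.04 BTU/hr


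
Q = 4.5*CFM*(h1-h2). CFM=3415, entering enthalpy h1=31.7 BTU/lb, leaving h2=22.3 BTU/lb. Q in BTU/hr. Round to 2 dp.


Q = 4.5 * 3415 * (31.7 - 22.3) = 144454.50 BTU/hr

144454.50 BTU/hr


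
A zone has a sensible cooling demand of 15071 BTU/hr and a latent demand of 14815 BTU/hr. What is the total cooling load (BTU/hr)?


Qt = 15071 + 14815 = 29886 BTU/hr

29886 BTU/hr


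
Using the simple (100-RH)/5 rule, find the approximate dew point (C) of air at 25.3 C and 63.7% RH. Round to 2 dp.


Td = 25.3 - (100-63.7)/5 = 18.04 C

18.04 C


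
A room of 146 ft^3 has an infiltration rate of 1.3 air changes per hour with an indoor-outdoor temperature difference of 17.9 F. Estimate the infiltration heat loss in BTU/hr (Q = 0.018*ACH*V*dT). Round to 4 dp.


Q = 0.018 * 1.3 * 146 * 17.9 = 61.1536 BTU/hr

61.1536 BTU/hr


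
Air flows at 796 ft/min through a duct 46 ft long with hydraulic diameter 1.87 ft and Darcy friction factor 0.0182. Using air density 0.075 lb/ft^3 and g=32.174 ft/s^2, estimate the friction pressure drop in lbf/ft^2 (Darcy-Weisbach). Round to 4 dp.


v_fps = 796/60 = 13.2667 ft/s
dp = 0.0182*(46/1.87)*0.075*13.2667^2/(2*32.174) = 0.0918 lbf/ft^2

0.0918 lbf/ft^2


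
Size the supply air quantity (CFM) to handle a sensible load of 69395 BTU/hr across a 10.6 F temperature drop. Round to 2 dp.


CFM = 69395 / (1.08 * 10.6) = 6061.76

6061.76 CFM


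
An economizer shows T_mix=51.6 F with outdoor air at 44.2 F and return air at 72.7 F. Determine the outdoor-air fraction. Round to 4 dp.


frac = (51.6 - 72.7) / (44.2 - 72.7) = 0.7404

0.7404


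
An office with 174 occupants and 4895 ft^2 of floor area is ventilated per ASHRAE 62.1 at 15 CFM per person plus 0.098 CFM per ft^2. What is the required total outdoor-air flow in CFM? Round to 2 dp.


Total = 174*15 + 4895*0.098 = 3089.71 CFM

3089.71 CFM


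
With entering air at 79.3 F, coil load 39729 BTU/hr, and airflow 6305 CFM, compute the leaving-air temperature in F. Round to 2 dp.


dT = 39729/(1.08*6305) = 5.8344
T_leave = 79.3 - 5.8344 = 73.47 F

73.47 F


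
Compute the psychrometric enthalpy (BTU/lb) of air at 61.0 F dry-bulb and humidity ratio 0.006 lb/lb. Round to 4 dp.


h = 0.24*61.0 + 0.006*(1061+0.444*61.0) = 21.1685 BTU/lb

21.1685 BTU/lb


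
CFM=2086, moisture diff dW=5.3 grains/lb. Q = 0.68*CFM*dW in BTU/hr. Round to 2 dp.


Q = 0.68 * 2086 * 5.3 = 7517.94 BTU/hr

7517.94 BTU/hr


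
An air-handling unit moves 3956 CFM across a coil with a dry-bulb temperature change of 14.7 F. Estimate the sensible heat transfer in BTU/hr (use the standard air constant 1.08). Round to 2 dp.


Q = 1.08 * 3956 * 14.7 = 62805.46 BTU/hr

62805.46 BTU/hr


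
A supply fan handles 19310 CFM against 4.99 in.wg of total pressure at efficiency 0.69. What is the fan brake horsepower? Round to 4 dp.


BHP = 19310 * 4.99 / (6356 * 0.69) = 21.9710 hp

21.9710 hp


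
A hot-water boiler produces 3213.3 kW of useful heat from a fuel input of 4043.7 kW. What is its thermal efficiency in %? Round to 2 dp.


eta = (3213.3/4043.7)*100 = 79.46 %

79.46 %


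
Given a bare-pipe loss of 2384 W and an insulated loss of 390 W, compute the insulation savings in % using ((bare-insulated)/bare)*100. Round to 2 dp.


Savings = ((2384-390)/2384)*100 = 83.64 %

83.64 %


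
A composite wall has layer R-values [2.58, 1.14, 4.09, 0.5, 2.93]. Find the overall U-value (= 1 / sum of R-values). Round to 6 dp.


R_total = 2.58 + 1.14 + 4.09 + 0.5 + 2.93 = 11.24
U = 1/11.24 = 0.088968

0.088968


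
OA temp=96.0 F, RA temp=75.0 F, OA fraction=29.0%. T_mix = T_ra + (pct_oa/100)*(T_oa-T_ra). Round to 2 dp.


T_mix = 75.0 + (29.0/100)*(96.0-75.0) = 81.09 F

81.09 F


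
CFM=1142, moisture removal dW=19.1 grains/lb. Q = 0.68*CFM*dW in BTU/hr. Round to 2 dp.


Q = 0.68 * 1142 * 19.1 = 14832.30 BTU/hr

14832.30 BTU/hr


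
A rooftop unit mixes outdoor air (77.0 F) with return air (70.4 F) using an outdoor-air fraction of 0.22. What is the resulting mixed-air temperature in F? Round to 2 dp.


T_mix = 0.22*77.0 + 0.78*70.4 = 71.85 F

71.85 F


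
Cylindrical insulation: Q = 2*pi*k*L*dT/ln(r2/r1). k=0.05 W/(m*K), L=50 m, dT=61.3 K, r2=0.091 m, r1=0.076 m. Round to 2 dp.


Q = 2*pi*0.05*50*61.3/ln(0.091/0.076) = 5345.69 W

5345.69 W


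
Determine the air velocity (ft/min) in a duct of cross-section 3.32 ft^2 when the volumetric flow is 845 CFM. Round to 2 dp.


V = 845 / 3.32 = 254.52 ft/min

254.52 ft/min


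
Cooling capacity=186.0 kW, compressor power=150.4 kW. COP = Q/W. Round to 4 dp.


COP = 186.0 / 150.4 = 1.2367

1.2367


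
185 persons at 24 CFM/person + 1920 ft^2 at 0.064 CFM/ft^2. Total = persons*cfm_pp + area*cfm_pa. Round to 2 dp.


Total = 185*24 + 1920*0.064 = 4562.88 CFM

4562.88 CFM


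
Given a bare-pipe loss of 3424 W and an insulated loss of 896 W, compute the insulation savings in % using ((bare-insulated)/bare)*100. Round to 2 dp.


Savings = ((3424-896)/3424)*100 = 73.83 %

73.83 %


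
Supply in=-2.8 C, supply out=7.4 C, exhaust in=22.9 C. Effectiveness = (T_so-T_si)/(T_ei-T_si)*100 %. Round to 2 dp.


eff = (7.4-(-2.8))/(22.9-(-2.8))*100 = 39.69 %

39.69 %


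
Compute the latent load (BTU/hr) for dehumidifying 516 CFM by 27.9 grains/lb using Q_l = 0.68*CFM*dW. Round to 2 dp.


Q = 0.68 * 516 * 27.9 = 9789.55 BTU/hr

9789.55 BTU/hr


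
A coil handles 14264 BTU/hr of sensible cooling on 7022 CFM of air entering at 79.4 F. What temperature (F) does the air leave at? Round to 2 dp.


dT = 14264/(1.08*7022) = 1.8809
T_leave = 79.4 - 1.8809 = 77.52 F

77.52 F


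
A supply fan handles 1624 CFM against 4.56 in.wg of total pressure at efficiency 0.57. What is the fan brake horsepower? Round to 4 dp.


BHP = 1624 * 4.56 / (6356 * 0.57) = 2.0441 hp

2.0441 hp


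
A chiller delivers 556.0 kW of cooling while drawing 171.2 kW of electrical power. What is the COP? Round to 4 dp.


COP = 556.0 / 171.2 = 3.2477

3.2477


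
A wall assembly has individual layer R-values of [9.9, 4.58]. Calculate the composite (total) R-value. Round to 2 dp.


R_total = 9.9 + 4.58 = 14.48

14.48


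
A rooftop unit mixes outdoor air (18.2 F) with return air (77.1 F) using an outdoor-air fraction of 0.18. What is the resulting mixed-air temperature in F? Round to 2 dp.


T_mix = 0.18*18.2 + 0.82*77.1 = 66.50 F

66.50 F


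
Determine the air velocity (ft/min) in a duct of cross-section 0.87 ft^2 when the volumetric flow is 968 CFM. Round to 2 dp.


V = 968 / 0.87 = 1112.64 ft/min

1112.64 ft/min


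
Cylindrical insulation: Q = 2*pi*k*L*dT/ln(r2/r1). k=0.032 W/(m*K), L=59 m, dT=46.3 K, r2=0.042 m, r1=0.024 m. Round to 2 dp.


Q = 2*pi*0.032*59*46.3/ln(0.042/0.024) = 981.46 W

981.46 W


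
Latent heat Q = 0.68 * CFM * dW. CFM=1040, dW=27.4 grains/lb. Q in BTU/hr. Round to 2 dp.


Q = 0.68 * 1040 * 27.4 = 19377.28 BTU/hr

19377.28 BTU/hr


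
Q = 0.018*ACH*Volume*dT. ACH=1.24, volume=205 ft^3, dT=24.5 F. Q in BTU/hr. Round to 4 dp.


Q = 0.018 * 1.24 * 205 * 24.5 = 112.1022 BTU/hr

112.1022 BTU/hr


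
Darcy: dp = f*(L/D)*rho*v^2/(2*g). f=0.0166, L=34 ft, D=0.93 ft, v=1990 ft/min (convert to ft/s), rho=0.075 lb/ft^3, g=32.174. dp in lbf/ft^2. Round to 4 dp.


v_fps = 1990/60 = 33.1667 ft/s
dp = 0.0166*(34/0.93)*0.075*33.1667^2/(2*32.174) = 0.7781 lbf/ft^2

0.7781 lbf/ft^2


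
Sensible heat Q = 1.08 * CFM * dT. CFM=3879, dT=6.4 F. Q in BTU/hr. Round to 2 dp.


Q = 1.08 * 3879 * 6.4 = 26811.65 BTU/hr

26811.65 BTU/hr


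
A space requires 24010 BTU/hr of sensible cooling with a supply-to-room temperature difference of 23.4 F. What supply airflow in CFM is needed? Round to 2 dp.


CFM = 24010 / (1.08 * 23.4) = 950.06

950.06 CFM


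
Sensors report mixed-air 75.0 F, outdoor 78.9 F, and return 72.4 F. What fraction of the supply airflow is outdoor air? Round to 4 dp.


frac = (75.0 - 72.4) / (78.9 - 72.4) = 0.4000

0.4000


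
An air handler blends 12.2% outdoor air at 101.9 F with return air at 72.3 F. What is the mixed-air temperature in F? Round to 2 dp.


T_mix = 72.3 + (12.2/100)*(101.9-72.3) = 75.91 F

75.91 F


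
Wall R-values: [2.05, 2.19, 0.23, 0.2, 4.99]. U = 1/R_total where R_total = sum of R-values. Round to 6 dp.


R_total = 2.05 + 2.19 + 0.23 + 0.2 + 4.99 = 9.66
U = 1/9.66 = 0.103520

0.103520


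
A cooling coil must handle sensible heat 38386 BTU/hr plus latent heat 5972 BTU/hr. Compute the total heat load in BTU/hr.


Qt = 38386 + 5972 = 44358 BTU/hr

44358 BTU/hr


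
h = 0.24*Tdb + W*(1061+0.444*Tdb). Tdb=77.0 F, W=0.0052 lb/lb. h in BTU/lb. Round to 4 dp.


h = 0.24*77.0 + 0.0052*(1061+0.444*77.0) = 24.1750 BTU/lb

24.1750 BTU/lb


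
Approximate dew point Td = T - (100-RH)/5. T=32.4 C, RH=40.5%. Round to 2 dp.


Td = 32.4 - (100-40.5)/5 = 20.50 C

20.50 C


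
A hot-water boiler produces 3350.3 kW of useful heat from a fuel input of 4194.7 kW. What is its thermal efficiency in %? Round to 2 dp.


eta = (3350.3/4194.7)*100 = 79.87 %

79.87 %


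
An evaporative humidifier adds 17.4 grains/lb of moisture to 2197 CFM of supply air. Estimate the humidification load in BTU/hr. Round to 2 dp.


Q = 0.68 * 2197 * 17.4 = 25994.90 BTU/hr

25994.90 BTU/hr


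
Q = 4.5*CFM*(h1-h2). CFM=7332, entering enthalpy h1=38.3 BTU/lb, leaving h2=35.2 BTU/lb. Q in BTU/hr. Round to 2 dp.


Q = 4.5 * 7332 * (38.3 - 35.2) = 102281.40 BTU/hr

102281.40 BTU/hr


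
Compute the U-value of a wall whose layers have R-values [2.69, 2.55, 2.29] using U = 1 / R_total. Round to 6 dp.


R_total = 2.69 + 2.55 + 2.29 = 7.53
U = 1/7.53 = 0.132802

0.132802


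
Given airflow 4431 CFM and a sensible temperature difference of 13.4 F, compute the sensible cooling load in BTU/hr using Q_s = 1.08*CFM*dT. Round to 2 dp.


Q = 1.08 * 4431 * 13.4 = 64125.43 BTU/hr

64125.43 BTU/hr


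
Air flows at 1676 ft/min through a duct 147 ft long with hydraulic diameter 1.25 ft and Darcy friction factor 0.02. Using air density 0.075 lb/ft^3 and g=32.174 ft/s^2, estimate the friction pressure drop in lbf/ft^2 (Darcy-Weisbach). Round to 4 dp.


v_fps = 1676/60 = 27.9333 ft/s
dp = 0.02*(147/1.25)*0.075*27.9333^2/(2*32.174) = 2.1390 lbf/ft^2

2.1390 lbf/ft^2


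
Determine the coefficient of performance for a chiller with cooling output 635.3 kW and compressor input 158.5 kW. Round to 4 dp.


COP = 635.3 / 158.5 = 4.0082

4.0082


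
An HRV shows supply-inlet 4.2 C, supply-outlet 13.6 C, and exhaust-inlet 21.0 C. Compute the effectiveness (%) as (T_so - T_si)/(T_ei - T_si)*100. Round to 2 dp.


eff = (13.6-4.2)/(21.0-4.2)*100 = 55.95 %

55.95 %


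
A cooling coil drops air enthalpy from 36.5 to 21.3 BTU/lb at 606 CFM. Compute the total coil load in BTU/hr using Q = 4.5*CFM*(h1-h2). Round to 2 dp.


Q = 4.5 * 606 * (36.5 - 21.3) = 41450.40 BTU/hr

41450.40 BTU/hr


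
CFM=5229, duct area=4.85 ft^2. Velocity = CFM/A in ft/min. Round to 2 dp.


V = 5229 / 4.85 = 1078.14 ft/min

1078.14 ft/min


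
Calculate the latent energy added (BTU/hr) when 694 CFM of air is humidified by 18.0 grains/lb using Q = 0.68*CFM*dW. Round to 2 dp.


Q = 0.68 * 694 * 18.0 = 8494.56 BTU/hr

8494.56 BTU/hr


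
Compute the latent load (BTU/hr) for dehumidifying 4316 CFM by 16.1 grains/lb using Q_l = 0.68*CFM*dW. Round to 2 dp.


Q = 0.68 * 4316 * 16.1 = 47251.57 BTU/hr

47251.57 BTU/hr


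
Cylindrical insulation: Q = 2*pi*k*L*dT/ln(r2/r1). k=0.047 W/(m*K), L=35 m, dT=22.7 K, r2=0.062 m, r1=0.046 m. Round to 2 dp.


Q = 2*pi*0.047*35*22.7/ln(0.062/0.046) = 786.03 W

786.03 W


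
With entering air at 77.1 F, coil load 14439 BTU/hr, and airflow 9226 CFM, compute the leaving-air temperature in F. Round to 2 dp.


dT = 14439/(1.08*9226) = 1.4491
T_leave = 77.1 - 1.4491 = 75.65 F

75.65 F


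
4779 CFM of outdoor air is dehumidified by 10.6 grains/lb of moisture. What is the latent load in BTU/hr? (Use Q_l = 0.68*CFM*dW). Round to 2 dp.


Q = 0.68 * 4779 * 10.6 = 34447.03 BTU/hr

34447.03 BTU/hr


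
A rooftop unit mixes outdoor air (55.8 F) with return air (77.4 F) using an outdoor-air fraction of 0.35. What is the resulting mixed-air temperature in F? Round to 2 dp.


T_mix = 0.35*55.8 + 0.65*77.4 = 69.84 F

69.84 F


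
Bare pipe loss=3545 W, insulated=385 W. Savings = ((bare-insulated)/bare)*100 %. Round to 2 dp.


Savings = ((3545-385)/3545)*100 = 89.14 %

89.14 %


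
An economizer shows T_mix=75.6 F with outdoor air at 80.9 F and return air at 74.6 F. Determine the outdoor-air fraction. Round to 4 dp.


frac = (75.6 - 74.6) / (80.9 - 74.6) = 0.1587

0.1587


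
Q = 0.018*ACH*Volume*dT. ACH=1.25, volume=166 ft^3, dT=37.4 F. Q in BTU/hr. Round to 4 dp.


Q = 0.018 * 1.25 * 166 * 37.4 = 139.6890 BTU/hr

139.6890 BTU/hr


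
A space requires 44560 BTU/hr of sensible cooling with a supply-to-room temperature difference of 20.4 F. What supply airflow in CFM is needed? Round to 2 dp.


CFM = 44560 / (1.08 * 20.4) = 2022.51

2022.51 CFM


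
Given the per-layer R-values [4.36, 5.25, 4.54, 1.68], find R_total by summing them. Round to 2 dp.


R_total = 4.36 + 5.25 + 4.54 + 1.68 = 15.83

15.83


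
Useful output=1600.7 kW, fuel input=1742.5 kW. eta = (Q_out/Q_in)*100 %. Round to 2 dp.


eta = (1600.7/1742.5)*100 = 91.86 %

91.86 %


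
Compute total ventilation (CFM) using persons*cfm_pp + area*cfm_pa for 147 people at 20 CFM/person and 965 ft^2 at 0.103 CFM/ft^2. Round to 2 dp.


Total = 147*20 + 965*0.103 = 3039.40 CFM

3039.40 CFM


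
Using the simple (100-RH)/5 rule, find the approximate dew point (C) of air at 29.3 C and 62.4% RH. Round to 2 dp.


Td = 29.3 - (100-62.4)/5 = 21.78 C

21.78 C


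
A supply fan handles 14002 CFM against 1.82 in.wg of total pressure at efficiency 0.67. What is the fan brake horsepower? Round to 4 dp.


BHP = 14002 * 1.82 / (6356 * 0.67) = 5.9842 hp

5.9842 hp


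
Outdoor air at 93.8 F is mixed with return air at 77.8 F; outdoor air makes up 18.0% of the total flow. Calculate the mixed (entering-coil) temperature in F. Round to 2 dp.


T_mix = 77.8 + (18.0/100)*(93.8-77.8) = 80.68 F

80.68 F


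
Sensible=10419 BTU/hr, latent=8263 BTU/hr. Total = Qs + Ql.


Qt = 10419 + 8263 = 18682 BTU/hr

18682 BTU/hr


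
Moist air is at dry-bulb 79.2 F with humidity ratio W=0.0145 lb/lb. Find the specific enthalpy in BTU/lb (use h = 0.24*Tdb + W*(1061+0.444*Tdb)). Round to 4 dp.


h = 0.24*79.2 + 0.0145*(1061+0.444*79.2) = 34.9024 BTU/lb

34.9024 BTU/lb


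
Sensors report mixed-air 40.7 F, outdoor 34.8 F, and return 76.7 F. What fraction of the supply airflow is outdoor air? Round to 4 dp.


frac = (40.7 - 76.7) / (34.8 - 76.7) = 0.8592

0.8592


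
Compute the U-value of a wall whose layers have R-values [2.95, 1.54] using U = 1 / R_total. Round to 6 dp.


R_total = 2.95 + 1.54 = 4.49
U = 1/4.49 = 0.222717

0.222717


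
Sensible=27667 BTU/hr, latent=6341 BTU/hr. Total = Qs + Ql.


Qt = 27667 + 6341 = 34008 BTU/hr

34008 BTU/hr


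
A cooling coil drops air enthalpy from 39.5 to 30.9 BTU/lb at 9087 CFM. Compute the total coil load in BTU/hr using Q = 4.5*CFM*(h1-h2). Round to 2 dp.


Q = 4.5 * 9087 * (39.5 - 30.9) = 351666.90 BTU/hr

351666.90 BTU/hr


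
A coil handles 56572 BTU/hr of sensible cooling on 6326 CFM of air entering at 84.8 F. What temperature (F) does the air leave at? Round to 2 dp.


dT = 56572/(1.08*6326) = 8.2803
T_leave = 84.8 - 8.2803 = 76.52 F

76.52 F


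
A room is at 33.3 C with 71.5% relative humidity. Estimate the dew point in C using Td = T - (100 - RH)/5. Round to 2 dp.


Td = 33.3 - (100-71.5)/5 = 27.60 C

27.60 C


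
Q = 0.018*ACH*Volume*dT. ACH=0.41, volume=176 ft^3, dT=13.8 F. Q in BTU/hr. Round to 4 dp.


Q = 0.018 * 0.41 * 176 * 13.8 = 17.9245 BTU/hr

17.9245 BTU/hr


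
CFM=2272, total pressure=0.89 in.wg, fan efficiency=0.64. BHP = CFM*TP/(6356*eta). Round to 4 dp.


BHP = 2272 * 0.89 / (6356 * 0.64) = 0.4971 hp

0.4971 hp


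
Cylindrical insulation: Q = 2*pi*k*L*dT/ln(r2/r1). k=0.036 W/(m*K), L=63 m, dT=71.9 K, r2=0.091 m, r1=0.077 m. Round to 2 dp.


Q = 2*pi*0.036*63*71.9/ln(0.091/0.077) = 6133.31 W

6133.31 W


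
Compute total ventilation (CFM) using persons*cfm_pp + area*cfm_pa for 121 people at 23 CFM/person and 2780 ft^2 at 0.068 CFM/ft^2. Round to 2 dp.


Total = 121*23 + 2780*0.068 = 2972.04 CFM

2972.04 CFM


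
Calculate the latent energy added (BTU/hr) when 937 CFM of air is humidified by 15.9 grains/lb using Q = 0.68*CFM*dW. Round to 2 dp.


Q = 0.68 * 937 * 15.9 = 10130.84 BTU/hr

10130.84 BTU/hr


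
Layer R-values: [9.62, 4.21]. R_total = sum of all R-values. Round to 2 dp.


R_total = 9.62 + 4.21 = 13.83

13.83
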